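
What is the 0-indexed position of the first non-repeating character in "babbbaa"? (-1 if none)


Input: babbbaa
Character frequencies:
  'a': 3
  'b': 4
Scanning left to right for freq == 1:
  Position 0 ('b'): freq=4, skip
  Position 1 ('a'): freq=3, skip
  Position 2 ('b'): freq=4, skip
  Position 3 ('b'): freq=4, skip
  Position 4 ('b'): freq=4, skip
  Position 5 ('a'): freq=3, skip
  Position 6 ('a'): freq=3, skip
  No unique character found => answer = -1

-1


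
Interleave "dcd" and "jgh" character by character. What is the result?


Interleaving "dcd" and "jgh":
  Position 0: 'd' from first, 'j' from second => "dj"
  Position 1: 'c' from first, 'g' from second => "cg"
  Position 2: 'd' from first, 'h' from second => "dh"
Result: djcgdh

djcgdh


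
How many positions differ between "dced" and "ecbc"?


Comparing "dced" and "ecbc" position by position:
  Position 0: 'd' vs 'e' => DIFFER
  Position 1: 'c' vs 'c' => same
  Position 2: 'e' vs 'b' => DIFFER
  Position 3: 'd' vs 'c' => DIFFER
Positions that differ: 3

3


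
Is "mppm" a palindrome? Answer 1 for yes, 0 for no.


Input: mppm
Reversed: mppm
  Compare pos 0 ('m') with pos 3 ('m'): match
  Compare pos 1 ('p') with pos 2 ('p'): match
Result: palindrome

1


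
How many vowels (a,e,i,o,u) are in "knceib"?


Input: knceib
Checking each character:
  'k' at position 0: consonant
  'n' at position 1: consonant
  'c' at position 2: consonant
  'e' at position 3: vowel (running total: 1)
  'i' at position 4: vowel (running total: 2)
  'b' at position 5: consonant
Total vowels: 2

2


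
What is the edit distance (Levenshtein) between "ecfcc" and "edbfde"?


Computing edit distance: "ecfcc" -> "edbfde"
DP table:
           e    d    b    f    d    e
      0    1    2    3    4    5    6
  e   1    0    1    2    3    4    5
  c   2    1    1    2    3    4    5
  f   3    2    2    2    2    3    4
  c   4    3    3    3    3    3    4
  c   5    4    4    4    4    4    4
Edit distance = dp[5][6] = 4

4


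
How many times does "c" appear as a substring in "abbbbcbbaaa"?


Searching for "c" in "abbbbcbbaaa"
Scanning each position:
  Position 0: "a" => no
  Position 1: "b" => no
  Position 2: "b" => no
  Position 3: "b" => no
  Position 4: "b" => no
  Position 5: "c" => MATCH
  Position 6: "b" => no
  Position 7: "b" => no
  Position 8: "a" => no
  Position 9: "a" => no
  Position 10: "a" => no
Total occurrences: 1

1


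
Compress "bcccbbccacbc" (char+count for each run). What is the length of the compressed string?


Input: bcccbbccacbc
Runs:
  'b' x 1 => "b1"
  'c' x 3 => "c3"
  'b' x 2 => "b2"
  'c' x 2 => "c2"
  'a' x 1 => "a1"
  'c' x 1 => "c1"
  'b' x 1 => "b1"
  'c' x 1 => "c1"
Compressed: "b1c3b2c2a1c1b1c1"
Compressed length: 16

16


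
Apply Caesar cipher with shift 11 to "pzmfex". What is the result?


Caesar cipher: shift "pzmfex" by 11
  'p' (pos 15) + 11 = pos 0 = 'a'
  'z' (pos 25) + 11 = pos 10 = 'k'
  'm' (pos 12) + 11 = pos 23 = 'x'
  'f' (pos 5) + 11 = pos 16 = 'q'
  'e' (pos 4) + 11 = pos 15 = 'p'
  'x' (pos 23) + 11 = pos 8 = 'i'
Result: akxqpi

akxqpi


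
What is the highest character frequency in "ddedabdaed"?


Input: ddedabdaed
Character counts:
  'a': 2
  'b': 1
  'd': 5
  'e': 2
Maximum frequency: 5

5


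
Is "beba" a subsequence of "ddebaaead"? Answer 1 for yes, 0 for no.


Check if "beba" is a subsequence of "ddebaaead"
Greedy scan:
  Position 0 ('d'): no match needed
  Position 1 ('d'): no match needed
  Position 2 ('e'): no match needed
  Position 3 ('b'): matches sub[0] = 'b'
  Position 4 ('a'): no match needed
  Position 5 ('a'): no match needed
  Position 6 ('e'): matches sub[1] = 'e'
  Position 7 ('a'): no match needed
  Position 8 ('d'): no match needed
Only matched 2/4 characters => not a subsequence

0


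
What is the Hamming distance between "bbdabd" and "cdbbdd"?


Comparing "bbdabd" and "cdbbdd" position by position:
  Position 0: 'b' vs 'c' => differ
  Position 1: 'b' vs 'd' => differ
  Position 2: 'd' vs 'b' => differ
  Position 3: 'a' vs 'b' => differ
  Position 4: 'b' vs 'd' => differ
  Position 5: 'd' vs 'd' => same
Total differences (Hamming distance): 5

5


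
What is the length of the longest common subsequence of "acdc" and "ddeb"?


LCS of "acdc" and "ddeb"
DP table:
           d    d    e    b
      0    0    0    0    0
  a   0    0    0    0    0
  c   0    0    0    0    0
  d   0    1    1    1    1
  c   0    1    1    1    1
LCS length = dp[4][4] = 1

1


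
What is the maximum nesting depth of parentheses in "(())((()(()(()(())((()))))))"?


Input: "(())((()(()(()(())((()))))))"
Tracking depth:
  Position 0 '(': depth becomes 1
  Position 1 '(': depth becomes 2
  Position 2 ')': depth becomes 1
  Position 3 ')': depth becomes 0
  Position 4 '(': depth becomes 1
  Position 5 '(': depth becomes 2
  Position 6 '(': depth becomes 3
  Position 7 ')': depth becomes 2
  Position 8 '(': depth becomes 3
  Position 9 '(': depth becomes 4
  Position 10 ')': depth becomes 3
  Position 11 '(': depth becomes 4
  Position 12 '(': depth becomes 5
  Position 13 ')': depth becomes 4
  Position 14 '(': depth becomes 5
  Position 15 '(': depth becomes 6
  Position 16 ')': depth becomes 5
  Position 17 ')': depth becomes 4
  Position 18 '(': depth becomes 5
  Position 19 '(': depth becomes 6
  Position 20 '(': depth becomes 7
  Position 21 ')': depth becomes 6
  Position 22 ')': depth becomes 5
  Position 23 ')': depth becomes 4
  Position 24 ')': depth becomes 3
  Position 25 ')': depth becomes 2
  Position 26 ')': depth becomes 1
  Position 27 ')': depth becomes 0
Maximum depth reached: 7

7


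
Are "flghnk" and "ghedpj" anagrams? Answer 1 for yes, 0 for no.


Strings: "flghnk", "ghedpj"
Sorted first:  fghkln
Sorted second: deghjp
Differ at position 0: 'f' vs 'd' => not anagrams

0


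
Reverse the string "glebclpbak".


Input: glebclpbak
Reading characters right to left:
  Position 9: 'k'
  Position 8: 'a'
  Position 7: 'b'
  Position 6: 'p'
  Position 5: 'l'
  Position 4: 'c'
  Position 3: 'b'
  Position 2: 'e'
  Position 1: 'l'
  Position 0: 'g'
Reversed: kabplcbelg

kabplcbelg


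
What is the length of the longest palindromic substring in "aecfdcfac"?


Input: "aecfdcfac"
Checking substrings for palindromes:
  No multi-char palindromic substrings found
Longest palindromic substring: "a" with length 1

1


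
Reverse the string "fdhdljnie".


Input: fdhdljnie
Reading characters right to left:
  Position 8: 'e'
  Position 7: 'i'
  Position 6: 'n'
  Position 5: 'j'
  Position 4: 'l'
  Position 3: 'd'
  Position 2: 'h'
  Position 1: 'd'
  Position 0: 'f'
Reversed: einjldhdf

einjldhdf


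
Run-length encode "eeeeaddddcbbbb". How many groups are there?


Input: eeeeaddddcbbbb
Scanning for consecutive runs:
  Group 1: 'e' x 4 (positions 0-3)
  Group 2: 'a' x 1 (positions 4-4)
  Group 3: 'd' x 4 (positions 5-8)
  Group 4: 'c' x 1 (positions 9-9)
  Group 5: 'b' x 4 (positions 10-13)
Total groups: 5

5


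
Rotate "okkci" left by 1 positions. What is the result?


Input: "okkci", rotate left by 1
First 1 characters: "o"
Remaining characters: "kkci"
Concatenate remaining + first: "kkci" + "o" = "kkcio"

kkcio


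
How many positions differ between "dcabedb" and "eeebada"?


Comparing "dcabedb" and "eeebada" position by position:
  Position 0: 'd' vs 'e' => DIFFER
  Position 1: 'c' vs 'e' => DIFFER
  Position 2: 'a' vs 'e' => DIFFER
  Position 3: 'b' vs 'b' => same
  Position 4: 'e' vs 'a' => DIFFER
  Position 5: 'd' vs 'd' => same
  Position 6: 'b' vs 'a' => DIFFER
Positions that differ: 5

5


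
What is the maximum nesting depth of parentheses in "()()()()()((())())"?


Input: "()()()()()((())())"
Tracking depth:
  Position 0 '(': depth becomes 1
  Position 1 ')': depth becomes 0
  Position 2 '(': depth becomes 1
  Position 3 ')': depth becomes 0
  Position 4 '(': depth becomes 1
  Position 5 ')': depth becomes 0
  Position 6 '(': depth becomes 1
  Position 7 ')': depth becomes 0
  Position 8 '(': depth becomes 1
  Position 9 ')': depth becomes 0
  Position 10 '(': depth becomes 1
  Position 11 '(': depth becomes 2
  Position 12 '(': depth becomes 3
  Position 13 ')': depth becomes 2
  Position 14 ')': depth becomes 1
  Position 15 '(': depth becomes 2
  Position 16 ')': depth becomes 1
  Position 17 ')': depth becomes 0
Maximum depth reached: 3

3


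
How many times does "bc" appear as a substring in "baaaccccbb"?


Searching for "bc" in "baaaccccbb"
Scanning each position:
  Position 0: "ba" => no
  Position 1: "aa" => no
  Position 2: "aa" => no
  Position 3: "ac" => no
  Position 4: "cc" => no
  Position 5: "cc" => no
  Position 6: "cc" => no
  Position 7: "cb" => no
  Position 8: "bb" => no
Total occurrences: 0

0


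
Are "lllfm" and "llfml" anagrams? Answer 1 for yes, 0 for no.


Strings: "lllfm", "llfml"
Sorted first:  flllm
Sorted second: flllm
Sorted forms match => anagrams

1


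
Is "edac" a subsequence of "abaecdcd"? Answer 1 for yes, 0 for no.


Check if "edac" is a subsequence of "abaecdcd"
Greedy scan:
  Position 0 ('a'): no match needed
  Position 1 ('b'): no match needed
  Position 2 ('a'): no match needed
  Position 3 ('e'): matches sub[0] = 'e'
  Position 4 ('c'): no match needed
  Position 5 ('d'): matches sub[1] = 'd'
  Position 6 ('c'): no match needed
  Position 7 ('d'): no match needed
Only matched 2/4 characters => not a subsequence

0


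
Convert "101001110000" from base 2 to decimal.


Input: "101001110000" in base 2
Positional expansion:
  Digit '1' (value 1) x 2^11 = 2048
  Digit '0' (value 0) x 2^10 = 0
  Digit '1' (value 1) x 2^9 = 512
  Digit '0' (value 0) x 2^8 = 0
  Digit '0' (value 0) x 2^7 = 0
  Digit '1' (value 1) x 2^6 = 64
  Digit '1' (value 1) x 2^5 = 32
  Digit '1' (value 1) x 2^4 = 16
  Digit '0' (value 0) x 2^3 = 0
  Digit '0' (value 0) x 2^2 = 0
  Digit '0' (value 0) x 2^1 = 0
  Digit '0' (value 0) x 2^0 = 0
Sum = 2672

2672


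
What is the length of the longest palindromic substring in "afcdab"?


Input: "afcdab"
Checking substrings for palindromes:
  No multi-char palindromic substrings found
Longest palindromic substring: "a" with length 1

1


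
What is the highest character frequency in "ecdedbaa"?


Input: ecdedbaa
Character counts:
  'a': 2
  'b': 1
  'c': 1
  'd': 2
  'e': 2
Maximum frequency: 2

2


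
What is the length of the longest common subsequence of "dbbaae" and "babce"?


LCS of "dbbaae" and "babce"
DP table:
           b    a    b    c    e
      0    0    0    0    0    0
  d   0    0    0    0    0    0
  b   0    1    1    1    1    1
  b   0    1    1    2    2    2
  a   0    1    2    2    2    2
  a   0    1    2    2    2    2
  e   0    1    2    2    2    3
LCS length = dp[6][5] = 3

3


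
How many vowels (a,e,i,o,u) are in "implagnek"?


Input: implagnek
Checking each character:
  'i' at position 0: vowel (running total: 1)
  'm' at position 1: consonant
  'p' at position 2: consonant
  'l' at position 3: consonant
  'a' at position 4: vowel (running total: 2)
  'g' at position 5: consonant
  'n' at position 6: consonant
  'e' at position 7: vowel (running total: 3)
  'k' at position 8: consonant
Total vowels: 3

3


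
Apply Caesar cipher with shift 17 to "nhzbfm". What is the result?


Caesar cipher: shift "nhzbfm" by 17
  'n' (pos 13) + 17 = pos 4 = 'e'
  'h' (pos 7) + 17 = pos 24 = 'y'
  'z' (pos 25) + 17 = pos 16 = 'q'
  'b' (pos 1) + 17 = pos 18 = 's'
  'f' (pos 5) + 17 = pos 22 = 'w'
  'm' (pos 12) + 17 = pos 3 = 'd'
Result: eyqswd

eyqswd


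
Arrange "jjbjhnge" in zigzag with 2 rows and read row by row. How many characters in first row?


Zigzag "jjbjhnge" into 2 rows:
Placing characters:
  'j' => row 0
  'j' => row 1
  'b' => row 0
  'j' => row 1
  'h' => row 0
  'n' => row 1
  'g' => row 0
  'e' => row 1
Rows:
  Row 0: "jbhg"
  Row 1: "jjne"
First row length: 4

4


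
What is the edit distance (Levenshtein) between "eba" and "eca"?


Computing edit distance: "eba" -> "eca"
DP table:
           e    c    a
      0    1    2    3
  e   1    0    1    2
  b   2    1    1    2
  a   3    2    2    1
Edit distance = dp[3][3] = 1

1


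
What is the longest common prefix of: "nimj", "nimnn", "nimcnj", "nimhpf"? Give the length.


Words: nimj, nimnn, nimcnj, nimhpf
  Position 0: all 'n' => match
  Position 1: all 'i' => match
  Position 2: all 'm' => match
  Position 3: ('j', 'n', 'c', 'h') => mismatch, stop
LCP = "nim" (length 3)

3


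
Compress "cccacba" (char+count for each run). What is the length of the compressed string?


Input: cccacba
Runs:
  'c' x 3 => "c3"
  'a' x 1 => "a1"
  'c' x 1 => "c1"
  'b' x 1 => "b1"
  'a' x 1 => "a1"
Compressed: "c3a1c1b1a1"
Compressed length: 10

10


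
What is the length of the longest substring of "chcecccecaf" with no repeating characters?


Input: "chcecccecaf"
Sliding window (track last position of each char):
  Position 0 ('c'): window [0,0] length 1 -- new best
  Position 1 ('h'): window [0,1] length 2 -- new best
  Position 2 ('c'): repeat (last at 0), move window start to 1
  Position 2 ('c'): window [1,2] length 2
  Position 3 ('e'): window [1,3] length 3 -- new best
  Position 4 ('c'): repeat (last at 2), move window start to 3
  Position 4 ('c'): window [3,4] length 2
  Position 5 ('c'): repeat (last at 4), move window start to 5
  Position 5 ('c'): window [5,5] length 1
  Position 6 ('c'): repeat (last at 5), move window start to 6
  Position 6 ('c'): window [6,6] length 1
  Position 7 ('e'): window [6,7] length 2
  Position 8 ('c'): repeat (last at 6), move window start to 7
  Position 8 ('c'): window [7,8] length 2
  Position 9 ('a'): window [7,9] length 3
  Position 10 ('f'): window [7,10] length 4 -- new best
Longest substring with no repeats: "ecaf" with length 4

4


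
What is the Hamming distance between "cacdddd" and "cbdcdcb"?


Comparing "cacdddd" and "cbdcdcb" position by position:
  Position 0: 'c' vs 'c' => same
  Position 1: 'a' vs 'b' => differ
  Position 2: 'c' vs 'd' => differ
  Position 3: 'd' vs 'c' => differ
  Position 4: 'd' vs 'd' => same
  Position 5: 'd' vs 'c' => differ
  Position 6: 'd' vs 'b' => differ
Total differences (Hamming distance): 5

5


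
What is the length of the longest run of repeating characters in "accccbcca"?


Input: "accccbcca"
Scanning for longest run:
  Position 1 ('c'): new char, reset run to 1
  Position 2 ('c'): continues run of 'c', length=2
  Position 3 ('c'): continues run of 'c', length=3
  Position 4 ('c'): continues run of 'c', length=4
  Position 5 ('b'): new char, reset run to 1
  Position 6 ('c'): new char, reset run to 1
  Position 7 ('c'): continues run of 'c', length=2
  Position 8 ('a'): new char, reset run to 1
Longest run: 'c' with length 4

4


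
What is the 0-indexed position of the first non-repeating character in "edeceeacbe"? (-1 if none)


Input: edeceeacbe
Character frequencies:
  'a': 1
  'b': 1
  'c': 2
  'd': 1
  'e': 5
Scanning left to right for freq == 1:
  Position 0 ('e'): freq=5, skip
  Position 1 ('d'): unique! => answer = 1

1


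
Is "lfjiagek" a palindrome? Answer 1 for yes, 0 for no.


Input: lfjiagek
Reversed: kegaijfl
  Compare pos 0 ('l') with pos 7 ('k'): MISMATCH
  Compare pos 1 ('f') with pos 6 ('e'): MISMATCH
  Compare pos 2 ('j') with pos 5 ('g'): MISMATCH
  Compare pos 3 ('i') with pos 4 ('a'): MISMATCH
Result: not a palindrome

0


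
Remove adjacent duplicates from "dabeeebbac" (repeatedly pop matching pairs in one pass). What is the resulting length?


Input: dabeeebbac
Stack-based adjacent duplicate removal:
  Read 'd': push. Stack: d
  Read 'a': push. Stack: da
  Read 'b': push. Stack: dab
  Read 'e': push. Stack: dabe
  Read 'e': matches stack top 'e' => pop. Stack: dab
  Read 'e': push. Stack: dabe
  Read 'b': push. Stack: dabeb
  Read 'b': matches stack top 'b' => pop. Stack: dabe
  Read 'a': push. Stack: dabea
  Read 'c': push. Stack: dabeac
Final stack: "dabeac" (length 6)

6


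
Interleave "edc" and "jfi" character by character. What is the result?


Interleaving "edc" and "jfi":
  Position 0: 'e' from first, 'j' from second => "ej"
  Position 1: 'd' from first, 'f' from second => "df"
  Position 2: 'c' from first, 'i' from second => "ci"
Result: ejdfci

ejdfci


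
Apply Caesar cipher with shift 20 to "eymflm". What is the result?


Caesar cipher: shift "eymflm" by 20
  'e' (pos 4) + 20 = pos 24 = 'y'
  'y' (pos 24) + 20 = pos 18 = 's'
  'm' (pos 12) + 20 = pos 6 = 'g'
  'f' (pos 5) + 20 = pos 25 = 'z'
  'l' (pos 11) + 20 = pos 5 = 'f'
  'm' (pos 12) + 20 = pos 6 = 'g'
Result: ysgzfg

ysgzfg


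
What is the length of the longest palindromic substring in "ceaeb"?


Input: "ceaeb"
Checking substrings for palindromes:
  [1:4] "eae" (len 3) => palindrome
Longest palindromic substring: "eae" with length 3

3


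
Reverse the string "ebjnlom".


Input: ebjnlom
Reading characters right to left:
  Position 6: 'm'
  Position 5: 'o'
  Position 4: 'l'
  Position 3: 'n'
  Position 2: 'j'
  Position 1: 'b'
  Position 0: 'e'
Reversed: molnjbe

molnjbe


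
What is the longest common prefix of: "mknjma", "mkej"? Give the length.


Words: mknjma, mkej
  Position 0: all 'm' => match
  Position 1: all 'k' => match
  Position 2: ('n', 'e') => mismatch, stop
LCP = "mk" (length 2)

2


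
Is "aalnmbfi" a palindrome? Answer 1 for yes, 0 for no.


Input: aalnmbfi
Reversed: ifbmnlaa
  Compare pos 0 ('a') with pos 7 ('i'): MISMATCH
  Compare pos 1 ('a') with pos 6 ('f'): MISMATCH
  Compare pos 2 ('l') with pos 5 ('b'): MISMATCH
  Compare pos 3 ('n') with pos 4 ('m'): MISMATCH
Result: not a palindrome

0


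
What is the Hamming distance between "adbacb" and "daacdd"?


Comparing "adbacb" and "daacdd" position by position:
  Position 0: 'a' vs 'd' => differ
  Position 1: 'd' vs 'a' => differ
  Position 2: 'b' vs 'a' => differ
  Position 3: 'a' vs 'c' => differ
  Position 4: 'c' vs 'd' => differ
  Position 5: 'b' vs 'd' => differ
Total differences (Hamming distance): 6

6


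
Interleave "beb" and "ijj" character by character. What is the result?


Interleaving "beb" and "ijj":
  Position 0: 'b' from first, 'i' from second => "bi"
  Position 1: 'e' from first, 'j' from second => "ej"
  Position 2: 'b' from first, 'j' from second => "bj"
Result: biejbj

biejbj


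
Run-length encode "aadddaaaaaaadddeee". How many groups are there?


Input: aadddaaaaaaadddeee
Scanning for consecutive runs:
  Group 1: 'a' x 2 (positions 0-1)
  Group 2: 'd' x 3 (positions 2-4)
  Group 3: 'a' x 7 (positions 5-11)
  Group 4: 'd' x 3 (positions 12-14)
  Group 5: 'e' x 3 (positions 15-17)
Total groups: 5

5


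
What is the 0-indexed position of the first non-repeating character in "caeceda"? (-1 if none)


Input: caeceda
Character frequencies:
  'a': 2
  'c': 2
  'd': 1
  'e': 2
Scanning left to right for freq == 1:
  Position 0 ('c'): freq=2, skip
  Position 1 ('a'): freq=2, skip
  Position 2 ('e'): freq=2, skip
  Position 3 ('c'): freq=2, skip
  Position 4 ('e'): freq=2, skip
  Position 5 ('d'): unique! => answer = 5

5


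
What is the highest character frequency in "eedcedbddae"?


Input: eedcedbddae
Character counts:
  'a': 1
  'b': 1
  'c': 1
  'd': 4
  'e': 4
Maximum frequency: 4

4


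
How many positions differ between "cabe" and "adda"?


Comparing "cabe" and "adda" position by position:
  Position 0: 'c' vs 'a' => DIFFER
  Position 1: 'a' vs 'd' => DIFFER
  Position 2: 'b' vs 'd' => DIFFER
  Position 3: 'e' vs 'a' => DIFFER
Positions that differ: 4

4


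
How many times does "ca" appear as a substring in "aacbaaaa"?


Searching for "ca" in "aacbaaaa"
Scanning each position:
  Position 0: "aa" => no
  Position 1: "ac" => no
  Position 2: "cb" => no
  Position 3: "ba" => no
  Position 4: "aa" => no
  Position 5: "aa" => no
  Position 6: "aa" => no
Total occurrences: 0

0


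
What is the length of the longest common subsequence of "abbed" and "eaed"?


LCS of "abbed" and "eaed"
DP table:
           e    a    e    d
      0    0    0    0    0
  a   0    0    1    1    1
  b   0    0    1    1    1
  b   0    0    1    1    1
  e   0    1    1    2    2
  d   0    1    1    2    3
LCS length = dp[5][4] = 3

3


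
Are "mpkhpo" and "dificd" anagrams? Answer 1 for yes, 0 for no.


Strings: "mpkhpo", "dificd"
Sorted first:  hkmopp
Sorted second: cddfii
Differ at position 0: 'h' vs 'c' => not anagrams

0


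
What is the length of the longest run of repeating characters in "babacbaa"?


Input: "babacbaa"
Scanning for longest run:
  Position 1 ('a'): new char, reset run to 1
  Position 2 ('b'): new char, reset run to 1
  Position 3 ('a'): new char, reset run to 1
  Position 4 ('c'): new char, reset run to 1
  Position 5 ('b'): new char, reset run to 1
  Position 6 ('a'): new char, reset run to 1
  Position 7 ('a'): continues run of 'a', length=2
Longest run: 'a' with length 2

2


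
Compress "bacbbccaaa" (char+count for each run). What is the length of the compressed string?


Input: bacbbccaaa
Runs:
  'b' x 1 => "b1"
  'a' x 1 => "a1"
  'c' x 1 => "c1"
  'b' x 2 => "b2"
  'c' x 2 => "c2"
  'a' x 3 => "a3"
Compressed: "b1a1c1b2c2a3"
Compressed length: 12

12


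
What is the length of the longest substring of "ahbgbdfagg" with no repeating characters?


Input: "ahbgbdfagg"
Sliding window (track last position of each char):
  Position 0 ('a'): window [0,0] length 1 -- new best
  Position 1 ('h'): window [0,1] length 2 -- new best
  Position 2 ('b'): window [0,2] length 3 -- new best
  Position 3 ('g'): window [0,3] length 4 -- new best
  Position 4 ('b'): repeat (last at 2), move window start to 3
  Position 4 ('b'): window [3,4] length 2
  Position 5 ('d'): window [3,5] length 3
  Position 6 ('f'): window [3,6] length 4
  Position 7 ('a'): window [3,7] length 5 -- new best
  Position 8 ('g'): repeat (last at 3), move window start to 4
  Position 8 ('g'): window [4,8] length 5
  Position 9 ('g'): repeat (last at 8), move window start to 9
  Position 9 ('g'): window [9,9] length 1
Longest substring with no repeats: "gbdfa" with length 5

5


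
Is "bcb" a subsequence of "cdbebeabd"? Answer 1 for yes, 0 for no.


Check if "bcb" is a subsequence of "cdbebeabd"
Greedy scan:
  Position 0 ('c'): no match needed
  Position 1 ('d'): no match needed
  Position 2 ('b'): matches sub[0] = 'b'
  Position 3 ('e'): no match needed
  Position 4 ('b'): no match needed
  Position 5 ('e'): no match needed
  Position 6 ('a'): no match needed
  Position 7 ('b'): no match needed
  Position 8 ('d'): no match needed
Only matched 1/3 characters => not a subsequence

0


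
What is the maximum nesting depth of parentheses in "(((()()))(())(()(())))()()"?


Input: "(((()()))(())(()(())))()()"
Tracking depth:
  Position 0 '(': depth becomes 1
  Position 1 '(': depth becomes 2
  Position 2 '(': depth becomes 3
  Position 3 '(': depth becomes 4
  Position 4 ')': depth becomes 3
  Position 5 '(': depth becomes 4
  Position 6 ')': depth becomes 3
  Position 7 ')': depth becomes 2
  Position 8 ')': depth becomes 1
  Position 9 '(': depth becomes 2
  Position 10 '(': depth becomes 3
  Position 11 ')': depth becomes 2
  Position 12 ')': depth becomes 1
  Position 13 '(': depth becomes 2
  Position 14 '(': depth becomes 3
  Position 15 ')': depth becomes 2
  Position 16 '(': depth becomes 3
  Position 17 '(': depth becomes 4
  Position 18 ')': depth becomes 3
  Position 19 ')': depth becomes 2
  Position 20 ')': depth becomes 1
  Position 21 ')': depth becomes 0
  Position 22 '(': depth becomes 1
  Position 23 ')': depth becomes 0
  Position 24 '(': depth becomes 1
  Position 25 ')': depth becomes 0
Maximum depth reached: 4

4


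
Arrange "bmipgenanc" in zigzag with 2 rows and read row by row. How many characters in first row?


Zigzag "bmipgenanc" into 2 rows:
Placing characters:
  'b' => row 0
  'm' => row 1
  'i' => row 0
  'p' => row 1
  'g' => row 0
  'e' => row 1
  'n' => row 0
  'a' => row 1
  'n' => row 0
  'c' => row 1
Rows:
  Row 0: "bignn"
  Row 1: "mpeac"
First row length: 5

5


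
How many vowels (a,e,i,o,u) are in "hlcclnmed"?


Input: hlcclnmed
Checking each character:
  'h' at position 0: consonant
  'l' at position 1: consonant
  'c' at position 2: consonant
  'c' at position 3: consonant
  'l' at position 4: consonant
  'n' at position 5: consonant
  'm' at position 6: consonant
  'e' at position 7: vowel (running total: 1)
  'd' at position 8: consonant
Total vowels: 1

1


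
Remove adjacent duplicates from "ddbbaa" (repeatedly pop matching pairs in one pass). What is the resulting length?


Input: ddbbaa
Stack-based adjacent duplicate removal:
  Read 'd': push. Stack: d
  Read 'd': matches stack top 'd' => pop. Stack: (empty)
  Read 'b': push. Stack: b
  Read 'b': matches stack top 'b' => pop. Stack: (empty)
  Read 'a': push. Stack: a
  Read 'a': matches stack top 'a' => pop. Stack: (empty)
Final stack: "" (length 0)

0


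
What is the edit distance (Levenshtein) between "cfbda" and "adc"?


Computing edit distance: "cfbda" -> "adc"
DP table:
           a    d    c
      0    1    2    3
  c   1    1    2    2
  f   2    2    2    3
  b   3    3    3    3
  d   4    4    3    4
  a   5    4    4    4
Edit distance = dp[5][3] = 4

4


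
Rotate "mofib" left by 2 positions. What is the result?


Input: "mofib", rotate left by 2
First 2 characters: "mo"
Remaining characters: "fib"
Concatenate remaining + first: "fib" + "mo" = "fibmo"

fibmo


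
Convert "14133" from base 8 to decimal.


Input: "14133" in base 8
Positional expansion:
  Digit '1' (value 1) x 8^4 = 4096
  Digit '4' (value 4) x 8^3 = 2048
  Digit '1' (value 1) x 8^2 = 64
  Digit '3' (value 3) x 8^1 = 24
  Digit '3' (value 3) x 8^0 = 3
Sum = 6235

6235


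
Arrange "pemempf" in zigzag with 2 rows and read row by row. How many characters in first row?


Zigzag "pemempf" into 2 rows:
Placing characters:
  'p' => row 0
  'e' => row 1
  'm' => row 0
  'e' => row 1
  'm' => row 0
  'p' => row 1
  'f' => row 0
Rows:
  Row 0: "pmmf"
  Row 1: "eep"
First row length: 4

4


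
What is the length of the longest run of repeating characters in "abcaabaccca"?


Input: "abcaabaccca"
Scanning for longest run:
  Position 1 ('b'): new char, reset run to 1
  Position 2 ('c'): new char, reset run to 1
  Position 3 ('a'): new char, reset run to 1
  Position 4 ('a'): continues run of 'a', length=2
  Position 5 ('b'): new char, reset run to 1
  Position 6 ('a'): new char, reset run to 1
  Position 7 ('c'): new char, reset run to 1
  Position 8 ('c'): continues run of 'c', length=2
  Position 9 ('c'): continues run of 'c', length=3
  Position 10 ('a'): new char, reset run to 1
Longest run: 'c' with length 3

3


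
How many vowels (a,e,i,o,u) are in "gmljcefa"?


Input: gmljcefa
Checking each character:
  'g' at position 0: consonant
  'm' at position 1: consonant
  'l' at position 2: consonant
  'j' at position 3: consonant
  'c' at position 4: consonant
  'e' at position 5: vowel (running total: 1)
  'f' at position 6: consonant
  'a' at position 7: vowel (running total: 2)
Total vowels: 2

2


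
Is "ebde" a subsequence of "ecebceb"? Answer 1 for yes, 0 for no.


Check if "ebde" is a subsequence of "ecebceb"
Greedy scan:
  Position 0 ('e'): matches sub[0] = 'e'
  Position 1 ('c'): no match needed
  Position 2 ('e'): no match needed
  Position 3 ('b'): matches sub[1] = 'b'
  Position 4 ('c'): no match needed
  Position 5 ('e'): no match needed
  Position 6 ('b'): no match needed
Only matched 2/4 characters => not a subsequence

0


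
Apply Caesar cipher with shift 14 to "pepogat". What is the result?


Caesar cipher: shift "pepogat" by 14
  'p' (pos 15) + 14 = pos 3 = 'd'
  'e' (pos 4) + 14 = pos 18 = 's'
  'p' (pos 15) + 14 = pos 3 = 'd'
  'o' (pos 14) + 14 = pos 2 = 'c'
  'g' (pos 6) + 14 = pos 20 = 'u'
  'a' (pos 0) + 14 = pos 14 = 'o'
  't' (pos 19) + 14 = pos 7 = 'h'
Result: dsdcuoh

dsdcuoh


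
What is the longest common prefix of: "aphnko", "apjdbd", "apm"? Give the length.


Words: aphnko, apjdbd, apm
  Position 0: all 'a' => match
  Position 1: all 'p' => match
  Position 2: ('h', 'j', 'm') => mismatch, stop
LCP = "ap" (length 2)

2


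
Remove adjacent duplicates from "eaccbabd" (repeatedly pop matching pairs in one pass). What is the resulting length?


Input: eaccbabd
Stack-based adjacent duplicate removal:
  Read 'e': push. Stack: e
  Read 'a': push. Stack: ea
  Read 'c': push. Stack: eac
  Read 'c': matches stack top 'c' => pop. Stack: ea
  Read 'b': push. Stack: eab
  Read 'a': push. Stack: eaba
  Read 'b': push. Stack: eabab
  Read 'd': push. Stack: eababd
Final stack: "eababd" (length 6)

6


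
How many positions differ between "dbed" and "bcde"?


Comparing "dbed" and "bcde" position by position:
  Position 0: 'd' vs 'b' => DIFFER
  Position 1: 'b' vs 'c' => DIFFER
  Position 2: 'e' vs 'd' => DIFFER
  Position 3: 'd' vs 'e' => DIFFER
Positions that differ: 4

4


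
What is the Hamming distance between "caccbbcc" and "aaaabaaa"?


Comparing "caccbbcc" and "aaaabaaa" position by position:
  Position 0: 'c' vs 'a' => differ
  Position 1: 'a' vs 'a' => same
  Position 2: 'c' vs 'a' => differ
  Position 3: 'c' vs 'a' => differ
  Position 4: 'b' vs 'b' => same
  Position 5: 'b' vs 'a' => differ
  Position 6: 'c' vs 'a' => differ
  Position 7: 'c' vs 'a' => differ
Total differences (Hamming distance): 6

6


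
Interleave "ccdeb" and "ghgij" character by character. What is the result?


Interleaving "ccdeb" and "ghgij":
  Position 0: 'c' from first, 'g' from second => "cg"
  Position 1: 'c' from first, 'h' from second => "ch"
  Position 2: 'd' from first, 'g' from second => "dg"
  Position 3: 'e' from first, 'i' from second => "ei"
  Position 4: 'b' from first, 'j' from second => "bj"
Result: cgchdgeibj

cgchdgeibj


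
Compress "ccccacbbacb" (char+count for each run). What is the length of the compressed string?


Input: ccccacbbacb
Runs:
  'c' x 4 => "c4"
  'a' x 1 => "a1"
  'c' x 1 => "c1"
  'b' x 2 => "b2"
  'a' x 1 => "a1"
  'c' x 1 => "c1"
  'b' x 1 => "b1"
Compressed: "c4a1c1b2a1c1b1"
Compressed length: 14

14


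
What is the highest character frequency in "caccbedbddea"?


Input: caccbedbddea
Character counts:
  'a': 2
  'b': 2
  'c': 3
  'd': 3
  'e': 2
Maximum frequency: 3

3


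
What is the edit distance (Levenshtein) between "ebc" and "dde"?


Computing edit distance: "ebc" -> "dde"
DP table:
           d    d    e
      0    1    2    3
  e   1    1    2    2
  b   2    2    2    3
  c   3    3    3    3
Edit distance = dp[3][3] = 3

3


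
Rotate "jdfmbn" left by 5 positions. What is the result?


Input: "jdfmbn", rotate left by 5
First 5 characters: "jdfmb"
Remaining characters: "n"
Concatenate remaining + first: "n" + "jdfmb" = "njdfmb"

njdfmb


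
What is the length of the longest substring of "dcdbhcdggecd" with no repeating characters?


Input: "dcdbhcdggecd"
Sliding window (track last position of each char):
  Position 0 ('d'): window [0,0] length 1 -- new best
  Position 1 ('c'): window [0,1] length 2 -- new best
  Position 2 ('d'): repeat (last at 0), move window start to 1
  Position 2 ('d'): window [1,2] length 2
  Position 3 ('b'): window [1,3] length 3 -- new best
  Position 4 ('h'): window [1,4] length 4 -- new best
  Position 5 ('c'): repeat (last at 1), move window start to 2
  Position 5 ('c'): window [2,5] length 4
  Position 6 ('d'): repeat (last at 2), move window start to 3
  Position 6 ('d'): window [3,6] length 4
  Position 7 ('g'): window [3,7] length 5 -- new best
  Position 8 ('g'): repeat (last at 7), move window start to 8
  Position 8 ('g'): window [8,8] length 1
  Position 9 ('e'): window [8,9] length 2
  Position 10 ('c'): window [8,10] length 3
  Position 11 ('d'): window [8,11] length 4
Longest substring with no repeats: "bhcdg" with length 5

5


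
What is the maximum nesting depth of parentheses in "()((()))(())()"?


Input: "()((()))(())()"
Tracking depth:
  Position 0 '(': depth becomes 1
  Position 1 ')': depth becomes 0
  Position 2 '(': depth becomes 1
  Position 3 '(': depth becomes 2
  Position 4 '(': depth becomes 3
  Position 5 ')': depth becomes 2
  Position 6 ')': depth becomes 1
  Position 7 ')': depth becomes 0
  Position 8 '(': depth becomes 1
  Position 9 '(': depth becomes 2
  Position 10 ')': depth becomes 1
  Position 11 ')': depth becomes 0
  Position 12 '(': depth becomes 1
  Position 13 ')': depth becomes 0
Maximum depth reached: 3

3


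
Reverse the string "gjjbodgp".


Input: gjjbodgp
Reading characters right to left:
  Position 7: 'p'
  Position 6: 'g'
  Position 5: 'd'
  Position 4: 'o'
  Position 3: 'b'
  Position 2: 'j'
  Position 1: 'j'
  Position 0: 'g'
Reversed: pgdobjjg

pgdobjjg


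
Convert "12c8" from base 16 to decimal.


Input: "12c8" in base 16
Positional expansion:
  Digit '1' (value 1) x 16^3 = 4096
  Digit '2' (value 2) x 16^2 = 512
  Digit 'c' (value 12) x 16^1 = 192
  Digit '8' (value 8) x 16^0 = 8
Sum = 4808

4808


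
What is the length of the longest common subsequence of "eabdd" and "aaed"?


LCS of "eabdd" and "aaed"
DP table:
           a    a    e    d
      0    0    0    0    0
  e   0    0    0    1    1
  a   0    1    1    1    1
  b   0    1    1    1    1
  d   0    1    1    1    2
  d   0    1    1    1    2
LCS length = dp[5][4] = 2

2


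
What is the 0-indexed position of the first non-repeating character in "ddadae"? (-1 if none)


Input: ddadae
Character frequencies:
  'a': 2
  'd': 3
  'e': 1
Scanning left to right for freq == 1:
  Position 0 ('d'): freq=3, skip
  Position 1 ('d'): freq=3, skip
  Position 2 ('a'): freq=2, skip
  Position 3 ('d'): freq=3, skip
  Position 4 ('a'): freq=2, skip
  Position 5 ('e'): unique! => answer = 5

5


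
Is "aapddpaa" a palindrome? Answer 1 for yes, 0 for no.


Input: aapddpaa
Reversed: aapddpaa
  Compare pos 0 ('a') with pos 7 ('a'): match
  Compare pos 1 ('a') with pos 6 ('a'): match
  Compare pos 2 ('p') with pos 5 ('p'): match
  Compare pos 3 ('d') with pos 4 ('d'): match
Result: palindrome

1


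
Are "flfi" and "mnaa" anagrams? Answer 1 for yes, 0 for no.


Strings: "flfi", "mnaa"
Sorted first:  ffil
Sorted second: aamn
Differ at position 0: 'f' vs 'a' => not anagrams

0


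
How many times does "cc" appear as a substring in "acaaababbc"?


Searching for "cc" in "acaaababbc"
Scanning each position:
  Position 0: "ac" => no
  Position 1: "ca" => no
  Position 2: "aa" => no
  Position 3: "aa" => no
  Position 4: "ab" => no
  Position 5: "ba" => no
  Position 6: "ab" => no
  Position 7: "bb" => no
  Position 8: "bc" => no
Total occurrences: 0

0


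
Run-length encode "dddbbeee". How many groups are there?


Input: dddbbeee
Scanning for consecutive runs:
  Group 1: 'd' x 3 (positions 0-2)
  Group 2: 'b' x 2 (positions 3-4)
  Group 3: 'e' x 3 (positions 5-7)
Total groups: 3

3


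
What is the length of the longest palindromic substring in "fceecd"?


Input: "fceecd"
Checking substrings for palindromes:
  [1:5] "ceec" (len 4) => palindrome
  [2:4] "ee" (len 2) => palindrome
Longest palindromic substring: "ceec" with length 4

4


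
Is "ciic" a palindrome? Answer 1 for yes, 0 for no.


Input: ciic
Reversed: ciic
  Compare pos 0 ('c') with pos 3 ('c'): match
  Compare pos 1 ('i') with pos 2 ('i'): match
Result: palindrome

1


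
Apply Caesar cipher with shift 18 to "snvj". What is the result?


Caesar cipher: shift "snvj" by 18
  's' (pos 18) + 18 = pos 10 = 'k'
  'n' (pos 13) + 18 = pos 5 = 'f'
  'v' (pos 21) + 18 = pos 13 = 'n'
  'j' (pos 9) + 18 = pos 1 = 'b'
Result: kfnb

kfnb


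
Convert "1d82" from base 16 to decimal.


Input: "1d82" in base 16
Positional expansion:
  Digit '1' (value 1) x 16^3 = 4096
  Digit 'd' (value 13) x 16^2 = 3328
  Digit '8' (value 8) x 16^1 = 128
  Digit '2' (value 2) x 16^0 = 2
Sum = 7554

7554


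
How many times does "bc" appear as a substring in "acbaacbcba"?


Searching for "bc" in "acbaacbcba"
Scanning each position:
  Position 0: "ac" => no
  Position 1: "cb" => no
  Position 2: "ba" => no
  Position 3: "aa" => no
  Position 4: "ac" => no
  Position 5: "cb" => no
  Position 6: "bc" => MATCH
  Position 7: "cb" => no
  Position 8: "ba" => no
Total occurrences: 1

1


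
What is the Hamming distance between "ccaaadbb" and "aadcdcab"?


Comparing "ccaaadbb" and "aadcdcab" position by position:
  Position 0: 'c' vs 'a' => differ
  Position 1: 'c' vs 'a' => differ
  Position 2: 'a' vs 'd' => differ
  Position 3: 'a' vs 'c' => differ
  Position 4: 'a' vs 'd' => differ
  Position 5: 'd' vs 'c' => differ
  Position 6: 'b' vs 'a' => differ
  Position 7: 'b' vs 'b' => same
Total differences (Hamming distance): 7

7


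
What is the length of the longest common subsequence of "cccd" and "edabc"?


LCS of "cccd" and "edabc"
DP table:
           e    d    a    b    c
      0    0    0    0    0    0
  c   0    0    0    0    0    1
  c   0    0    0    0    0    1
  c   0    0    0    0    0    1
  d   0    0    1    1    1    1
LCS length = dp[4][5] = 1

1


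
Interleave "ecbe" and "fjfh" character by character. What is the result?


Interleaving "ecbe" and "fjfh":
  Position 0: 'e' from first, 'f' from second => "ef"
  Position 1: 'c' from first, 'j' from second => "cj"
  Position 2: 'b' from first, 'f' from second => "bf"
  Position 3: 'e' from first, 'h' from second => "eh"
Result: efcjbfeh

efcjbfeh


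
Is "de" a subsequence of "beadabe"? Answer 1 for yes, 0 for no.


Check if "de" is a subsequence of "beadabe"
Greedy scan:
  Position 0 ('b'): no match needed
  Position 1 ('e'): no match needed
  Position 2 ('a'): no match needed
  Position 3 ('d'): matches sub[0] = 'd'
  Position 4 ('a'): no match needed
  Position 5 ('b'): no match needed
  Position 6 ('e'): matches sub[1] = 'e'
All 2 characters matched => is a subsequence

1


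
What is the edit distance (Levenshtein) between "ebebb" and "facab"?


Computing edit distance: "ebebb" -> "facab"
DP table:
           f    a    c    a    b
      0    1    2    3    4    5
  e   1    1    2    3    4    5
  b   2    2    2    3    4    4
  e   3    3    3    3    4    5
  b   4    4    4    4    4    4
  b   5    5    5    5    5    4
Edit distance = dp[5][5] = 4

4


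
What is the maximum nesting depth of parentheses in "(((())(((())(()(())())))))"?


Input: "(((())(((())(()(())())))))"
Tracking depth:
  Position 0 '(': depth becomes 1
  Position 1 '(': depth becomes 2
  Position 2 '(': depth becomes 3
  Position 3 '(': depth becomes 4
  Position 4 ')': depth becomes 3
  Position 5 ')': depth becomes 2
  Position 6 '(': depth becomes 3
  Position 7 '(': depth becomes 4
  Position 8 '(': depth becomes 5
  Position 9 '(': depth becomes 6
  Position 10 ')': depth becomes 5
  Position 11 ')': depth becomes 4
  Position 12 '(': depth becomes 5
  Position 13 '(': depth becomes 6
  Position 14 ')': depth becomes 5
  Position 15 '(': depth becomes 6
  Position 16 '(': depth becomes 7
  Position 17 ')': depth becomes 6
  Position 18 ')': depth becomes 5
  Position 19 '(': depth becomes 6
  Position 20 ')': depth becomes 5
  Position 21 ')': depth becomes 4
  Position 22 ')': depth becomes 3
  Position 23 ')': depth becomes 2
  Position 24 ')': depth becomes 1
  Position 25 ')': depth becomes 0
Maximum depth reached: 7

7


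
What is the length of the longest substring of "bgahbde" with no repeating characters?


Input: "bgahbde"
Sliding window (track last position of each char):
  Position 0 ('b'): window [0,0] length 1 -- new best
  Position 1 ('g'): window [0,1] length 2 -- new best
  Position 2 ('a'): window [0,2] length 3 -- new best
  Position 3 ('h'): window [0,3] length 4 -- new best
  Position 4 ('b'): repeat (last at 0), move window start to 1
  Position 4 ('b'): window [1,4] length 4
  Position 5 ('d'): window [1,5] length 5 -- new best
  Position 6 ('e'): window [1,6] length 6 -- new best
Longest substring with no repeats: "gahbde" with length 6

6


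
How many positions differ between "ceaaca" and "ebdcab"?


Comparing "ceaaca" and "ebdcab" position by position:
  Position 0: 'c' vs 'e' => DIFFER
  Position 1: 'e' vs 'b' => DIFFER
  Position 2: 'a' vs 'd' => DIFFER
  Position 3: 'a' vs 'c' => DIFFER
  Position 4: 'c' vs 'a' => DIFFER
  Position 5: 'a' vs 'b' => DIFFER
Positions that differ: 6

6
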